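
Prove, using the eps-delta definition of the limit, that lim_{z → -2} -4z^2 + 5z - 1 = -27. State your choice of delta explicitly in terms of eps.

Let eps > 0 be given. We want delta > 0 such that 0 < |z + 2| < delta implies |(-4z^2 + 5z - 1) + 27| < eps.
(-4z^2 + 5z - 1) + 27 = -4z^2 + 5z + 26 = (z + 2)(-4z + 13).
So |(-4z^2 + 5z - 1) + 27| = |z + 2|·|-4z + 13|.
Assume first that |z + 2| < 2, so |z| < 4. Then |-4z + 13| ≤ 4·4 + 13 = 29.
Hence |(-4z^2 + 5z - 1) + 27| ≤ 29|z + 2| < eps provided |z + 2| < eps/29.
Take delta = min(2, eps/29). Then 0 < |z + 2| < delta gives both |z + 2| < 2 and |z + 2| < eps/29, so |(-4z^2 + 5z - 1) + 27| < eps.

delta = min(2, eps/29)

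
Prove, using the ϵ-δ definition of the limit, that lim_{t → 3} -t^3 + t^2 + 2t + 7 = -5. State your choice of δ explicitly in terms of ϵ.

δ = min(1, ϵ/28)

Let ϵ > 0. We want δ > 0 such that 0 < |t − 3| < δ implies |(-t^3 + t^2 + 2t + 7) + 5| < ϵ.
(-t^3 + t^2 + 2t + 7) + 5 = -t^3 + t^2 + 2t + 12 = (t − 3)(-t^2 - 2t - 4).
So |(-t^3 + t^2 + 2t + 7) + 5| = |t − 3|·|-t^2 - 2t - 4|.
Assume first that |t − 3| < 1, so |t| < 4. Then |-t^2 - 2t - 4| ≤ 4^2 + 2·4 + 4 = 28.
Hence |(-t^3 + t^2 + 2t + 7) + 5| ≤ 28|t − 3| < ϵ provided |t − 3| < ϵ/28.
Choosing δ = min(1, ϵ/28) ensures both conditions, hence |(-t^3 + t^2 + 2t + 7) + 5| < ϵ.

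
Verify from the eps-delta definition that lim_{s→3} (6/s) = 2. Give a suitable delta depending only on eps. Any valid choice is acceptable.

delta = min(3/2, (3/4)eps)

Let eps > 0 be given. We seek delta > 0 such that 0 < |s − 3| < delta implies |6/s − 2| < eps.
|6/s − 2| = 6·|3 − s|/(3·|s|) = 6|s − 3|/(3|s|).
Require delta ≤ 3/2 so that |s| > 3 − 3/2 = 3/2, hence 3|s| > 9/2.
Then |6/s − 2| < 6|s − 3|/(9/2), which is < eps when |s − 3| < (3/4)eps.
Take delta = min(3/2, (3/4)eps). Then 0 < |s − 3| < delta gives both |s − 3| < 3/2 and |s − 3| < (3/4)eps, so |6/s − 2| < eps.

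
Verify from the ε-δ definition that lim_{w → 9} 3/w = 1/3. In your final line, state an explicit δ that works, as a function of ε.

δ = min(9/2, (27/2)ε)

Let ε > 0 be given. We seek δ > 0 such that 0 < |w − 9| < δ implies |3/w − (1/3)| < ε.
|3/w − (1/3)| = 3·|9 − w|/(9·|w|) = 3|w − 9|/(9|w|).
Restrict δ ≤ 9/2. Then |w − 9| < 9/2 gives |w| > 9/2, so 9|w| > 81/2.
Then |3/w − (1/3)| < 3|w − 9|/(81/2), which is < ε when |w − 9| < (27/2)ε.
Take δ = min(9/2, (27/2)ε). Then 0 < |w − 9| < δ gives both |w − 9| < 9/2 and |w − 9| < (27/2)ε, so |3/w − (1/3)| < ε.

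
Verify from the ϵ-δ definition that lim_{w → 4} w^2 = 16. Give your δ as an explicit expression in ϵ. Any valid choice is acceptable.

δ = min(2, ϵ/10)

Let ϵ > 0. We seek δ > 0 with 0 < |w − 4| < δ ⇒ |w^2 − 16| < ϵ.
Factor: w^2 − 16 = (w − 4)(w + 4), so |w^2 − 16| = |w − 4|·|w + 4|.
Impose δ ≤ 2 so that |w| < 6; then |w + 4| ≤ 10.
Hence |w^2 − 16| ≤ 10|w − 4|, which is < ϵ once |w − 4| < ϵ/10.
Take δ = min(2, ϵ/10). If 0 < |w − 4| < δ then both bounds hold and |w^2 − 16| ≤ 10|w − 4| < 10·(ϵ/10) = ϵ.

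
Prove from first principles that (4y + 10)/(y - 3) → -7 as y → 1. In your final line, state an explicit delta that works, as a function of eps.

Fix eps > 0. We want delta > 0 with 0 < |y − 1| < delta ⇒ |(4y + 10)/(y - 3) + 7| < eps.
Combining over a common denominator, (4y + 10)/(y - 3) + 7 = [(4y + 10)·(-2) − 14·(y - 3)] / [(-2)·(y - 3)] = -22(y − 1) / ((-2)(y - 3)).
So |(4y + 10)/(y - 3) + 7| = 22|y − 1| / (2·|y − 3|).
Restrict delta ≤ 1. Then |y − 1| < 1 gives |y − 3| = |(y − 1) + (-2)| ≥ 2 − 1 = 1.
Hence |(4y + 10)/(y - 3) + 7| < 22|y − 1|/(2·1) = 11|y − 1|, which is < eps once |y − 1| < (1/11)eps.
Take delta = min(1, (1/11)eps). Then 0 < |y − 1| < delta forces both bounds, so |(4y + 10)/(y - 3) + 7| < eps.

delta = min(1, (1/11)eps)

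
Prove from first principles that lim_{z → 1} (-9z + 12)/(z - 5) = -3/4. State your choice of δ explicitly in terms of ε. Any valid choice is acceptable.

δ = min(2, (8/33)ε)

Let ε > 0 be given. We want δ > 0 with 0 < |z − 1| < δ ⇒ |(-9z + 12)/(z - 5) + 3/4| < ε.
Combining over a common denominator, (-9z + 12)/(z - 5) + 3/4 = [(-9z + 12)·(-4) − 3·(z - 5)] / [(-4)·(z - 5)] = 33(z − 1) / ((-4)(z - 5)).
So |(-9z + 12)/(z - 5) + 3/4| = 33|z − 1| / (4·|z − 5|).
Require δ ≤ 2, so |z − 5| ≥ |-4| − |z − 1| > 4 − 2 = 2.
Hence |(-9z + 12)/(z - 5) + 3/4| < 33|z − 1|/(4·2) = (33/8)|z − 1|, which is < ε once |z − 1| < (8/33)ε.
Take δ = min(2, (8/33)ε). Then 0 < |z − 1| < δ forces both bounds, so |(-9z + 12)/(z - 5) + 3/4| < ε.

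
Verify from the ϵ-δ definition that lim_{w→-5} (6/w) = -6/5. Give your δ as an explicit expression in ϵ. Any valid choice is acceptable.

δ = min(5/2, (25/12)ϵ)

Let ϵ > 0 be given. We seek δ > 0 such that 0 < |w + 5| < δ implies |6/w + 6/5| < ϵ.
|6/w + 6/5| = 6·|-5 − w|/(5·|w|) = 6|w + 5|/(5|w|).
Require δ ≤ 5/2 so that |w| > 5 − 5/2 = 5/2, hence 5|w| > 25/2.
Then |6/w + 6/5| < 6|w + 5|/(25/2), which is < ϵ when |w + 5| < (25/12)ϵ.
Take δ = min(5/2, (25/12)ϵ). Then 0 < |w + 5| < δ gives both |w + 5| < 5/2 and |w + 5| < (25/12)ϵ, so |6/w + 6/5| < ϵ.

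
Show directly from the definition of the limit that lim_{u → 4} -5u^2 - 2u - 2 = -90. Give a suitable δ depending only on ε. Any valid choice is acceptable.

Suppose ε > 0. We want δ > 0 such that 0 < |u − 4| < δ implies |(-5u^2 - 2u - 2) + 90| < ε.
(-5u^2 - 2u - 2) + 90 = -5u^2 - 2u + 88 = (u − 4)(-5u - 22).
So |(-5u^2 - 2u - 2) + 90| = |u − 4|·|-5u - 22|.
Assume first that |u − 4| < 1, so |u| < 5. Then |-5u - 22| ≤ 5·5 + 22 = 47.
Hence |(-5u^2 - 2u - 2) + 90| ≤ 47|u − 4| < ε provided |u − 4| < ε/47.
Choosing δ = min(1, ε/47) ensures both conditions, hence |(-5u^2 - 2u - 2) + 90| < ε.

δ = min(1, ε/47)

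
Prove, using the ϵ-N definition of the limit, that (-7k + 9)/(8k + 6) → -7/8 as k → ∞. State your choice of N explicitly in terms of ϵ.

Suppose ϵ > 0. For k ≥ 1, |(-7k + 9)/(8k + 6) + 7/8| = |114|/(8(8k + 6)) = 114/(8(8k + 6)).
Since 8k + 6 ≥ 8k for k ≥ 1, this is ≤ 114/(8·8k) = (57/32)/k.
So |(-7k + 9)/(8k + 6) + 7/8| < ϵ whenever k > (57/32)/ϵ.
Take N = (57/32)/ϵ. If k > N then |(-7k + 9)/(8k + 6) + 7/8| ≤ (57/32)/k < ϵ.

N = (57/32)/ϵ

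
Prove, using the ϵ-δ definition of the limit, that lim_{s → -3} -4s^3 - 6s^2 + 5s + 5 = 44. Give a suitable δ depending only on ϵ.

Let ϵ > 0. We want δ > 0 such that 0 < |s + 3| < δ implies |(-4s^3 - 6s^2 + 5s + 5) − 44| < ϵ.
(-4s^3 - 6s^2 + 5s + 5) − 44 = -4s^3 - 6s^2 + 5s - 39 = (s + 3)(-4s^2 + 6s - 13).
So |(-4s^3 - 6s^2 + 5s + 5) − 44| = |s + 3|·|-4s^2 + 6s - 13|.
Assume first that |s + 3| < 2, so |s| < 5. Then |-4s^2 + 6s - 13| ≤ 4·5^2 + 6·5 + 13 = 143.
Hence |(-4s^3 - 6s^2 + 5s + 5) − 44| ≤ 143|s + 3| < ϵ provided |s + 3| < ϵ/143.
Take δ = min(2, ϵ/143). Then 0 < |s + 3| < δ gives both |s + 3| < 2 and |s + 3| < ϵ/143, so |(-4s^3 - 6s^2 + 5s + 5) − 44| < ϵ.

δ = min(2, ϵ/143)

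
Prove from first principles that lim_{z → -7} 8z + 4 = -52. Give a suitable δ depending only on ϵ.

δ = ϵ/8

Fix ϵ > 0. We need δ > 0 so that 0 < |z + 7| < δ implies |(8z + 4) + 52| < ϵ.
Since (8z + 4) + 52 = 8(z + 7), we have |(8z + 4) + 52| = 8|z + 7|.
Thus it suffices that |z + 7| < ϵ/8.
Choosing δ = ϵ/8 gives |(8z + 4) + 52| = 8|z + 7| < ϵ whenever |z + 7| < δ.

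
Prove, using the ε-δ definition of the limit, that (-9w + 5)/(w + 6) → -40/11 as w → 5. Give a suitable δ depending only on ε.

Suppose ε > 0. We want δ > 0 with 0 < |w − 5| < δ ⇒ |(-9w + 5)/(w + 6) + 40/11| < ε.
Combining over a common denominator, (-9w + 5)/(w + 6) + 40/11 = [(-9w + 5)·11 − (-40)·(w + 6)] / [11·(w + 6)] = -59(w − 5) / (11(w + 6)).
So |(-9w + 5)/(w + 6) + 40/11| = 59|w − 5| / (11·|w + 6|).
Restrict δ ≤ 11/2. Then |w − 5| < 11/2 gives |w + 6| = |(w − 5) + 11| ≥ 11 − 11/2 = 11/2.
Hence |(-9w + 5)/(w + 6) + 40/11| < 59|w − 5|/(11·(11/2)) = (118/121)|w − 5|, which is < ε once |w − 5| < (121/118)ε.
Take δ = min(11/2, (121/118)ε). Then 0 < |w − 5| < δ forces both bounds, so |(-9w + 5)/(w + 6) + 40/11| < ε.

δ = min(11/2, (121/118)ε)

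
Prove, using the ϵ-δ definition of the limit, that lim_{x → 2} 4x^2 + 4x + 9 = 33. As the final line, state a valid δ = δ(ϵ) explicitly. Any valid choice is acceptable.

Fix ϵ > 0. We want δ > 0 such that 0 < |x − 2| < δ implies |(4x^2 + 4x + 9) − 33| < ϵ.
(4x^2 + 4x + 9) − 33 = 4x^2 + 4x - 24 = (x − 2)(4x + 12).
So |(4x^2 + 4x + 9) − 33| = |x − 2|·|4x + 12|.
Assume first that |x − 2| < 1, so |x| < 3. Then |4x + 12| ≤ 4·3 + 12 = 24.
Hence |(4x^2 + 4x + 9) − 33| ≤ 24|x − 2| < ϵ provided |x − 2| < ϵ/24.
Take δ = min(1, ϵ/24). Then 0 < |x − 2| < δ gives both |x − 2| < 1 and |x − 2| < ϵ/24, so |(4x^2 + 4x + 9) − 33| < ϵ.

δ = min(1, ϵ/24)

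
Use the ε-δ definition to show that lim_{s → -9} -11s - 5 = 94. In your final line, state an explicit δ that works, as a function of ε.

δ = ε/11

Suppose ε > 0. We need δ > 0 so that 0 < |s + 9| < δ implies |(-11s - 5) − 94| < ε.
|(-11s - 5) − 94| = |-11s - 99| = 11|s + 9|.
So 11|s + 9| < ε exactly when |s + 9| < ε/11.
Choosing δ = ε/11 gives |(-11s - 5) − 94| = 11|s + 9| < ε whenever |s + 9| < δ.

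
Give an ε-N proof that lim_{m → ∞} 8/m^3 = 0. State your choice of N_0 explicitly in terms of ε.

N_0 = (8/ε)^{1/3}

Let ε > 0. For m ≥ 1, |8/m^3 − 0| = 8/m^3.
8/m^3 < ε ⇔ m^3 > 8/ε ⇔ m > (8/ε)^{1/3}.
Take N_0 = (8/ε)^{1/3}. Then m > N_0 implies 8/m^3 < ε.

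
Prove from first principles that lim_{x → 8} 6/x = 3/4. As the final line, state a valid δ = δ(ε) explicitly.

Fix ε > 0. We seek δ > 0 such that 0 < |x − 8| < δ implies |6/x − (3/4)| < ε.
|6/x − (3/4)| = 6·|8 − x|/(8·|x|) = 6|x − 8|/(8|x|).
Restrict δ ≤ 4. Then |x − 8| < 4 gives |x| > 4, so 8|x| > 32.
Then |6/x − (3/4)| < 6|x − 8|/32, which is < ε when |x − 8| < (16/3)ε.
Take δ = min(4, (16/3)ε). Then 0 < |x − 8| < δ gives both |x − 8| < 4 and |x − 8| < (16/3)ε, so |6/x − (3/4)| < ε.

δ = min(4, (16/3)ε)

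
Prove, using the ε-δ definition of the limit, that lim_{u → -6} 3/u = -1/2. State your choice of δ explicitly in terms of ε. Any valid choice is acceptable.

Let ε > 0 be given. We seek δ > 0 such that 0 < |u + 6| < δ implies |3/u + 1/2| < ε.
|3/u + 1/2| = 3·|-6 − u|/(6·|u|) = 3|u + 6|/(6|u|).
Restrict δ ≤ 3. Then |u + 6| < 3 gives |u| > 3, so 6|u| > 18.
Then |3/u + 1/2| < 3|u + 6|/18, which is < ε when |u + 6| < 6ε.
Take δ = min(3, 6ε). Then 0 < |u + 6| < δ gives both |u + 6| < 3 and |u + 6| < 6ε, so |3/u + 1/2| < ε.

δ = min(3, 6ε)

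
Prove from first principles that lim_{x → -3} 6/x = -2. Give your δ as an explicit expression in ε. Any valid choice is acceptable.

δ = min(3/2, (3/4)ε)

Fix ε > 0. We seek δ > 0 such that 0 < |x + 3| < δ implies |6/x + 2| < ε.
|6/x + 2| = 6·|-3 − x|/(3·|x|) = 6|x + 3|/(3|x|).
Require δ ≤ 3/2 so that |x| > 3 − 3/2 = 3/2, hence 3|x| > 9/2.
Then |6/x + 2| < 6|x + 3|/(9/2), which is < ε when |x + 3| < (3/4)ε.
Take δ = min(3/2, (3/4)ε). Then 0 < |x + 3| < δ gives both |x + 3| < 3/2 and |x + 3| < (3/4)ε, so |6/x + 2| < ε.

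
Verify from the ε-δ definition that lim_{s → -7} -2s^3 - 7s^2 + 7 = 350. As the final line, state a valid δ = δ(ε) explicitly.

δ = min(1, ε/233)

Let ε > 0. We want δ > 0 such that 0 < |s + 7| < δ implies |(-2s^3 - 7s^2 + 7) − 350| < ε.
(-2s^3 - 7s^2 + 7) − 350 = -2s^3 - 7s^2 - 343 = (s + 7)(-2s^2 + 7s - 49).
So |(-2s^3 - 7s^2 + 7) − 350| = |s + 7|·|-2s^2 + 7s - 49|.
Assume first that |s + 7| < 1, so |s| < 8. Then |-2s^2 + 7s - 49| ≤ 2·8^2 + 7·8 + 49 = 233.
Hence |(-2s^3 - 7s^2 + 7) − 350| ≤ 233|s + 7| < ε provided |s + 7| < ε/233.
Take δ = min(1, ε/233). Then 0 < |s + 7| < δ gives both |s + 7| < 1 and |s + 7| < ε/233, so |(-2s^3 - 7s^2 + 7) − 350| < ε.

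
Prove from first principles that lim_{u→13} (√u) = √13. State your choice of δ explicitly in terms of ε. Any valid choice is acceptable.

Let ε > 0. We want δ > 0 such that 0 < |u − 13| < δ implies |√u − √13| < ε.
Rationalise: √u − √13 = (u − 13)/(√u + √13), so |√u − √13| = |u − 13|/(√u + √13).
Restrict δ ≤ 13 so that |u − 13| < 13 forces u > 0, and then √u + √13 > √13.
Hence |√u − √13| < |u − 13|/√13, which is < ε once |u − 13| < √13·ε.
Take δ = min(13, √13·ε). If 0 < |u − 13| < δ then u > 0 and |√u − √13| < |u − 13|/√13 < ε.

δ = min(13, √13·ε)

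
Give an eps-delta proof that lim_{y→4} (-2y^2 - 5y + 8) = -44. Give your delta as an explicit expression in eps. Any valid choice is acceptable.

delta = min(1, eps/23)

Suppose eps > 0. We want delta > 0 such that 0 < |y − 4| < delta implies |(-2y^2 - 5y + 8) + 44| < eps.
(-2y^2 - 5y + 8) + 44 = -2y^2 - 5y + 52 = (y − 4)(-2y - 13).
So |(-2y^2 - 5y + 8) + 44| = |y − 4|·|-2y - 13|.
Assume first that |y − 4| < 1, so |y| < 5. Then |-2y - 13| ≤ 2·5 + 13 = 23.
Hence |(-2y^2 - 5y + 8) + 44| ≤ 23|y − 4| < eps provided |y − 4| < eps/23.
Choosing delta = min(1, eps/23) ensures both conditions, hence |(-2y^2 - 5y + 8) + 44| < eps.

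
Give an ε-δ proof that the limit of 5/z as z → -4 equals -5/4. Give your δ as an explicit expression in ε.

δ = min(2, (8/5)ε)

Fix ε > 0. We seek δ > 0 such that 0 < |z + 4| < δ implies |5/z + 5/4| < ε.
|5/z + 5/4| = 5·|-4 − z|/(4·|z|) = 5|z + 4|/(4|z|).
Restrict δ ≤ 2. Then |z + 4| < 2 gives |z| > 2, so 4|z| > 8.
Then |5/z + 5/4| < 5|z + 4|/8, which is < ε when |z + 4| < (8/5)ε.
Take δ = min(2, (8/5)ε). Then 0 < |z + 4| < δ gives both |z + 4| < 2 and |z + 4| < (8/5)ε, so |5/z + 5/4| < ε.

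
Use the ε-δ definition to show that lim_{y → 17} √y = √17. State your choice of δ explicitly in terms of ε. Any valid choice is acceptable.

δ = min(17, √17·ε)

Fix ε > 0. We want δ > 0 such that 0 < |y − 17| < δ implies |√y − √17| < ε.
Rationalise: √y − √17 = (y − 17)/(√y + √17), so |√y − √17| = |y − 17|/(√y + √17).
Restrict δ ≤ 17 so that |y − 17| < 17 forces y > 0, and then √y + √17 > √17.
Hence |√y − √17| < |y − 17|/√17, which is < ε once |y − 17| < √17·ε.
Take δ = min(17, √17·ε). If 0 < |y − 17| < δ then y > 0 and |√y − √17| < |y − 17|/√17 < ε.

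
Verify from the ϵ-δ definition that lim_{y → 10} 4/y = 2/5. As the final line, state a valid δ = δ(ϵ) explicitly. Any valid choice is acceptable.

Let ϵ > 0 be given. We seek δ > 0 such that 0 < |y − 10| < δ implies |4/y − (2/5)| < ϵ.
|4/y − (2/5)| = 4·|10 − y|/(10·|y|) = 4|y − 10|/(10|y|).
Restrict δ ≤ 5. Then |y − 10| < 5 gives |y| > 5, so 10|y| > 50.
Then |4/y − (2/5)| < 4|y − 10|/50, which is < ϵ when |y − 10| < (25/2)ϵ.
Take δ = min(5, (25/2)ϵ). Then 0 < |y − 10| < δ gives both |y − 10| < 5 and |y − 10| < (25/2)ϵ, so |4/y − (2/5)| < ϵ.

δ = min(5, (25/2)ϵ)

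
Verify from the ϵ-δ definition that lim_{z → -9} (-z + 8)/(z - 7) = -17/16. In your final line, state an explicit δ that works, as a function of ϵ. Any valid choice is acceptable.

Fix ϵ > 0. We want δ > 0 with 0 < |z + 9| < δ ⇒ |(-z + 8)/(z - 7) + 17/16| < ϵ.
Combining over a common denominator, (-z + 8)/(z - 7) + 17/16 = [(-z + 8)·(-16) − 17·(z - 7)] / [(-16)·(z - 7)] = -1(z + 9) / ((-16)(z - 7)).
So |(-z + 8)/(z - 7) + 17/16| = |z + 9| / (16·|z − 7|).
Require δ ≤ 8, so |z − 7| ≥ |-16| − |z + 9| > 16 − 8 = 8.
Hence |(-z + 8)/(z - 7) + 17/16| < |z + 9|/(16·8) = (1/128)|z + 9|, which is < ϵ once |z + 9| < 128ϵ.
Take δ = min(8, 128ϵ). Then 0 < |z + 9| < δ forces both bounds, so |(-z + 8)/(z - 7) + 17/16| < ϵ.

δ = min(8, 128ϵ)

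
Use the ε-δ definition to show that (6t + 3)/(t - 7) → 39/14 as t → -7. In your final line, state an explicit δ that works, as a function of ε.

Let ε > 0. We want δ > 0 with 0 < |t + 7| < δ ⇒ |(6t + 3)/(t - 7) − (39/14)| < ε.
Combining over a common denominator, (6t + 3)/(t - 7) − (39/14) = [(6t + 3)·(-14) − (-39)·(t - 7)] / [(-14)·(t - 7)] = -45(t + 7) / ((-14)(t - 7)).
So |(6t + 3)/(t - 7) − (39/14)| = 45|t + 7| / (14·|t − 7|).
Require δ ≤ 7, so |t − 7| ≥ |-14| − |t + 7| > 14 − 7 = 7.
Hence |(6t + 3)/(t - 7) − (39/14)| < 45|t + 7|/(14·7) = (45/98)|t + 7|, which is < ε once |t + 7| < (98/45)ε.
Take δ = min(7, (98/45)ε). Then 0 < |t + 7| < δ forces both bounds, so |(6t + 3)/(t - 7) − (39/14)| < ε.

δ = min(7, (98/45)ε)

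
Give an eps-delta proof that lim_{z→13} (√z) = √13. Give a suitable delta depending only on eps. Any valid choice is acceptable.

Suppose eps > 0. We want delta > 0 such that 0 < |z − 13| < delta implies |√z − √13| < eps.
Multiplying by the conjugate, |√z − √13| = |z − 13|/(√z + √13).
Restrict delta ≤ 13 so that |z − 13| < 13 forces z > 0, and then √z + √13 > √13.
Hence |√z − √13| < |z − 13|/√13, which is < eps once |z − 13| < √13·eps.
Take delta = min(13, √13·eps). If 0 < |z − 13| < delta then z > 0 and |√z − √13| < |z − 13|/√13 < eps.

delta = min(13, √13·eps)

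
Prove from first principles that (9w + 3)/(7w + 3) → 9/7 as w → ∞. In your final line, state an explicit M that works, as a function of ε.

M = (6/49)/ε

Fix ε > 0. We seek M > 0 such that w > M implies |(9w + 3)/(7w + 3) − (9/7)| < ε.
(9w + 3)/(7w + 3) − (9/7) = (7(9w + 3) − 9(7w + 3)) / (7(7w + 3)) = -6/(7(7w + 3)).
For w > 0 we have 7w + 3 > 7w, so |(9w + 3)/(7w + 3) − (9/7)| = 6/(7(7w + 3)) < 6/(7·7w) = (6/49)/w.
Thus |(9w + 3)/(7w + 3) − (9/7)| < ε whenever w > (6/49)/ε.
Take M = (6/49)/ε. If w > M then |(9w + 3)/(7w + 3) − (9/7)| < (6/49)/w < ε.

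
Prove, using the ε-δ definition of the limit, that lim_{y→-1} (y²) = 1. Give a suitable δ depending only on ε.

Fix ε > 0. We seek δ > 0 with 0 < |y + 1| < δ ⇒ |y² − 1| < ε.
Factor: y² − 1 = (y + 1)(y - 1), so |y² − 1| = |y + 1|·|y - 1|.
Restrict δ ≤ 1. Then |y + 1| < 1 gives |y| < 2, so by the triangle inequality |y - 1| ≤ 2 + 1 = 3.
Hence |y² − 1| ≤ 3|y + 1|, which is < ε once |y + 1| < ε/3.
Take δ = min(1, ε/3). If 0 < |y + 1| < δ then both bounds hold and |y² − 1| ≤ 3|y + 1| < 3·(ε/3) = ε.

δ = min(1, ε/3)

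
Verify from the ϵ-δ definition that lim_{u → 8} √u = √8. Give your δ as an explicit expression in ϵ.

Let ϵ > 0. We want δ > 0 such that 0 < |u − 8| < δ implies |√u − √8| < ϵ.
Multiplying by the conjugate, |√u − √8| = |u − 8|/(√u + √8).
Restrict δ ≤ 8 so that |u − 8| < 8 forces u > 0, and then √u + √8 > √8.
Hence |√u − √8| < |u − 8|/√8, which is < ϵ once |u − 8| < √8·ϵ.
Take δ = min(8, √8·ϵ). If 0 < |u − 8| < δ then u > 0 and |√u − √8| < |u − 8|/√8 < ϵ.

δ = min(8, √8·ϵ)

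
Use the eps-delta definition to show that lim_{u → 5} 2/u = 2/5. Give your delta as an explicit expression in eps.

Suppose eps > 0. We seek delta > 0 such that 0 < |u − 5| < delta implies |2/u − (2/5)| < eps.
|2/u − (2/5)| = 2·|5 − u|/(5·|u|) = 2|u − 5|/(5|u|).
Restrict delta ≤ 5/2. Then |u − 5| < 5/2 gives |u| > 5/2, so 5|u| > 25/2.
Then |2/u − (2/5)| < 2|u − 5|/(25/2), which is < eps when |u − 5| < (25/4)eps.
Take delta = min(5/2, (25/4)eps). Then 0 < |u − 5| < delta gives both |u − 5| < 5/2 and |u − 5| < (25/4)eps, so |2/u − (2/5)| < eps.

delta = min(5/2, (25/4)eps)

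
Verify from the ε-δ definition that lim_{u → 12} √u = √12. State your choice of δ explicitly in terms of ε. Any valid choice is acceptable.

δ = min(12, √12·ε)

Fix ε > 0. We want δ > 0 such that 0 < |u − 12| < δ implies |√u − √12| < ε.
Rationalise: √u − √12 = (u − 12)/(√u + √12), so |√u − √12| = |u − 12|/(√u + √12).
Restrict δ ≤ 12 so that |u − 12| < 12 forces u > 0, and then √u + √12 > √12.
Hence |√u − √12| < |u − 12|/√12, which is < ε once |u − 12| < √12·ε.
Take δ = min(12, √12·ε). If 0 < |u − 12| < δ then u > 0 and |√u − √12| < |u − 12|/√12 < ε.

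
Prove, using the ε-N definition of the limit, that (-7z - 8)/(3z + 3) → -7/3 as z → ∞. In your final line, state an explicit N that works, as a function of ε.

N = (1/3)/ε

Fix ε > 0. We seek N > 0 such that z > N implies |(-7z - 8)/(3z + 3) + 7/3| < ε.
(-7z - 8)/(3z + 3) + 7/3 = (3(-7z - 8) − (-7)(3z + 3)) / (3(3z + 3)) = -3/(3(3z + 3)).
For z > 0 we have 3z + 3 > 3z, so |(-7z - 8)/(3z + 3) + 7/3| = 3/(3(3z + 3)) < 3/(3·3z) = (1/3)/z.
Thus |(-7z - 8)/(3z + 3) + 7/3| < ε whenever z > (1/3)/ε.
Take N = (1/3)/ε. If z > N then |(-7z - 8)/(3z + 3) + 7/3| < (1/3)/z < ε.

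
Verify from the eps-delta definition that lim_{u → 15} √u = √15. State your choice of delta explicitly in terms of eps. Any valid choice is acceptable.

Let eps > 0. We want delta > 0 such that 0 < |u − 15| < delta implies |√u − √15| < eps.
Multiplying by the conjugate, |√u − √15| = |u − 15|/(√u + √15).
Restrict delta ≤ 15 so that |u − 15| < 15 forces u > 0, and then √u + √15 > √15.
Hence |√u − √15| < |u − 15|/√15, which is < eps once |u − 15| < √15·eps.
Take delta = min(15, √15·eps). If 0 < |u − 15| < delta then u > 0 and |√u − √15| < |u − 15|/√15 < eps.

delta = min(15, √15·eps)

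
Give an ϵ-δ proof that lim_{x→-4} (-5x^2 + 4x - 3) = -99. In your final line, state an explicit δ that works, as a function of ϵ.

δ = min(1, ϵ/49)

Let ϵ > 0. We want δ > 0 such that 0 < |x + 4| < δ implies |(-5x^2 + 4x - 3) + 99| < ϵ.
(-5x^2 + 4x - 3) + 99 = -5x^2 + 4x + 96 = (x + 4)(-5x + 24).
So |(-5x^2 + 4x - 3) + 99| = |x + 4|·|-5x + 24|.
Require δ ≤ 1. Then |x + 4| < 1 gives |x| < 5, and by the triangle inequality |-5x + 24| ≤ 5·5 + 24 = 49.
Hence |(-5x^2 + 4x - 3) + 99| ≤ 49|x + 4| < ϵ provided |x + 4| < ϵ/49.
Choosing δ = min(1, ϵ/49) ensures both conditions, hence |(-5x^2 + 4x - 3) + 99| < ϵ.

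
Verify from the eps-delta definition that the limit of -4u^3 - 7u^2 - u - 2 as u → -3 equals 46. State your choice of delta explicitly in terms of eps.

delta = min(2, eps/141)

Let eps > 0 be given. We want delta > 0 such that 0 < |u + 3| < delta implies |(-4u^3 - 7u^2 - u - 2) − 46| < eps.
(-4u^3 - 7u^2 - u - 2) − 46 = -4u^3 - 7u^2 - u - 48 = (u + 3)(-4u^2 + 5u - 16).
So |(-4u^3 - 7u^2 - u - 2) − 46| = |u + 3|·|-4u^2 + 5u - 16|.
Assume first that |u + 3| < 2, so |u| < 5. Then |-4u^2 + 5u - 16| ≤ 4·5^2 + 5·5 + 16 = 141.
Hence |(-4u^3 - 7u^2 - u - 2) − 46| ≤ 141|u + 3| < eps provided |u + 3| < eps/141.
Choosing delta = min(2, eps/141) ensures both conditions, hence |(-4u^3 - 7u^2 - u - 2) − 46| < eps.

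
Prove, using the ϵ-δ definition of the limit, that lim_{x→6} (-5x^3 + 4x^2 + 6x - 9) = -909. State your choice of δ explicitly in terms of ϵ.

Suppose ϵ > 0. We want δ > 0 such that 0 < |x − 6| < δ implies |(-5x^3 + 4x^2 + 6x - 9) + 909| < ϵ.
(-5x^3 + 4x^2 + 6x - 9) + 909 = -5x^3 + 4x^2 + 6x + 900 = (x − 6)(-5x^2 - 26x - 150).
So |(-5x^3 + 4x^2 + 6x - 9) + 909| = |x − 6|·|-5x^2 - 26x - 150|.
Assume first that |x − 6| < 1, so |x| < 7. Then |-5x^2 - 26x - 150| ≤ 5·7^2 + 26·7 + 150 = 577.
Hence |(-5x^3 + 4x^2 + 6x - 9) + 909| ≤ 577|x − 6| < ϵ provided |x − 6| < ϵ/577.
Choosing δ = min(1, ϵ/577) ensures both conditions, hence |(-5x^3 + 4x^2 + 6x - 9) + 909| < ϵ.

δ = min(1, ϵ/577)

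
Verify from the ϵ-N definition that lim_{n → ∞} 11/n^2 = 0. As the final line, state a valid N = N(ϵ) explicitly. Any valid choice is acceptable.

Let ϵ > 0. For n ≥ 1, |11/n^2 − 0| = 11/n^2.
11/n^2 < ϵ ⇔ n^2 > 11/ϵ ⇔ n > (11/ϵ)^{1/2}.
Take N = (11/ϵ)^{1/2}. Then n > N implies 11/n^2 < ϵ.

N = (11/ϵ)^{1/2}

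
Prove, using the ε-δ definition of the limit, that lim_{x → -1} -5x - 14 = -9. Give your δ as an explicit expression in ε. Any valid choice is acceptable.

δ = ε/5

Let ε > 0. We need δ > 0 so that 0 < |x + 1| < δ implies |(-5x - 14) + 9| < ε.
Since (-5x - 14) + 9 = -5(x + 1), we have |(-5x - 14) + 9| = 5|x + 1|.
So 5|x + 1| < ε exactly when |x + 1| < ε/5.
Choosing δ = ε/5 gives |(-5x - 14) + 9| = 5|x + 1| < ε whenever |x + 1| < δ.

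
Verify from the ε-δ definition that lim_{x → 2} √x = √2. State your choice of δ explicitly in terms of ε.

δ = min(2, √2·ε)

Let ε > 0 be given. We want δ > 0 such that 0 < |x − 2| < δ implies |√x − √2| < ε.
Multiplying by the conjugate, |√x − √2| = |x − 2|/(√x + √2).
Restrict δ ≤ 2 so that |x − 2| < 2 forces x > 0, and then √x + √2 > √2.
Hence |√x − √2| < |x − 2|/√2, which is < ε once |x − 2| < √2·ε.
Take δ = min(2, √2·ε). If 0 < |x − 2| < δ then x > 0 and |√x − √2| < |x − 2|/√2 < ε.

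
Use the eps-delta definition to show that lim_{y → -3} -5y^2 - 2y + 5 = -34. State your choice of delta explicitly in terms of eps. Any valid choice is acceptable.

delta = min(1, eps/33)

Let eps > 0. We want delta > 0 such that 0 < |y + 3| < delta implies |(-5y^2 - 2y + 5) + 34| < eps.
(-5y^2 - 2y + 5) + 34 = -5y^2 - 2y + 39 = (y + 3)(-5y + 13).
So |(-5y^2 - 2y + 5) + 34| = |y + 3|·|-5y + 13|.
Require delta ≤ 1. Then |y + 3| < 1 gives |y| < 4, and by the triangle inequality |-5y + 13| ≤ 5·4 + 13 = 33.
Hence |(-5y^2 - 2y + 5) + 34| ≤ 33|y + 3| < eps provided |y + 3| < eps/33.
Choosing delta = min(1, eps/33) ensures both conditions, hence |(-5y^2 - 2y + 5) + 34| < eps.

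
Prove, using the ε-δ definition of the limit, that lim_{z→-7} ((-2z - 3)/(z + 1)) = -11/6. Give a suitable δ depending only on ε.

Fix ε > 0. We want δ > 0 with 0 < |z + 7| < δ ⇒ |(-2z - 3)/(z + 1) + 11/6| < ε.
Combining over a common denominator, (-2z - 3)/(z + 1) + 11/6 = [(-2z - 3)·(-6) − 11·(z + 1)] / [(-6)·(z + 1)] = 1(z + 7) / ((-6)(z + 1)).
So |(-2z - 3)/(z + 1) + 11/6| = |z + 7| / (6·|z + 1|).
Require δ ≤ 3, so |z + 1| ≥ |-6| − |z + 7| > 6 − 3 = 3.
Hence |(-2z - 3)/(z + 1) + 11/6| < |z + 7|/(6·3) = (1/18)|z + 7|, which is < ε once |z + 7| < 18ε.
Take δ = min(3, 18ε). Then 0 < |z + 7| < δ forces both bounds, so |(-2z - 3)/(z + 1) + 11/6| < ε.

δ = min(3, 18ε)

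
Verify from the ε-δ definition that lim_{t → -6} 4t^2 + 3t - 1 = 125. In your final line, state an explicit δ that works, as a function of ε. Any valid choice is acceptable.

δ = min(1, ε/49)

Let ε > 0. We want δ > 0 such that 0 < |t + 6| < δ implies |(4t^2 + 3t - 1) − 125| < ε.
(4t^2 + 3t - 1) − 125 = 4t^2 + 3t - 126 = (t + 6)(4t - 21).
So |(4t^2 + 3t - 1) − 125| = |t + 6|·|4t - 21|.
Require δ ≤ 1. Then |t + 6| < 1 gives |t| < 7, and by the triangle inequality |4t - 21| ≤ 4·7 + 21 = 49.
Hence |(4t^2 + 3t - 1) − 125| ≤ 49|t + 6| < ε provided |t + 6| < ε/49.
Take δ = min(1, ε/49). Then 0 < |t + 6| < δ gives both |t + 6| < 1 and |t + 6| < ε/49, so |(4t^2 + 3t - 1) − 125| < ε.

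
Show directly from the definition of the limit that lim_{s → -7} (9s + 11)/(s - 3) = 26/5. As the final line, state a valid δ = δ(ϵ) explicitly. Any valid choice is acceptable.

δ = min(5, (25/19)ϵ)

Let ϵ > 0. We want δ > 0 with 0 < |s + 7| < δ ⇒ |(9s + 11)/(s - 3) − (26/5)| < ϵ.
Combining over a common denominator, (9s + 11)/(s - 3) − (26/5) = [(9s + 11)·(-10) − (-52)·(s - 3)] / [(-10)·(s - 3)] = -38(s + 7) / ((-10)(s - 3)).
So |(9s + 11)/(s - 3) − (26/5)| = 38|s + 7| / (10·|s − 3|).
Require δ ≤ 5, so |s − 3| ≥ |-10| − |s + 7| > 10 − 5 = 5.
Hence |(9s + 11)/(s - 3) − (26/5)| < 38|s + 7|/(10·5) = (19/25)|s + 7|, which is < ϵ once |s + 7| < (25/19)ϵ.
Take δ = min(5, (25/19)ϵ). Then 0 < |s + 7| < δ forces both bounds, so |(9s + 11)/(s - 3) − (26/5)| < ϵ.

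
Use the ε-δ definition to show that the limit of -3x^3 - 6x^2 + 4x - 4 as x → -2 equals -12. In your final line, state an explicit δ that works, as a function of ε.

Suppose ε > 0. We want δ > 0 such that 0 < |x + 2| < δ implies |(-3x^3 - 6x^2 + 4x - 4) + 12| < ε.
(-3x^3 - 6x^2 + 4x - 4) + 12 = -3x^3 - 6x^2 + 4x + 8 = (x + 2)(-3x^2 + 4).
So |(-3x^3 - 6x^2 + 4x - 4) + 12| = |x + 2|·|-3x^2 + 4|.
Require δ ≤ 1. Then |x + 2| < 1 gives |x| < 3, and by the triangle inequality |-3x^2 + 4| ≤ 3·3^2 + 4 = 31.
Hence |(-3x^3 - 6x^2 + 4x - 4) + 12| ≤ 31|x + 2| < ε provided |x + 2| < ε/31.
Choosing δ = min(1, ε/31) ensures both conditions, hence |(-3x^3 - 6x^2 + 4x - 4) + 12| < ε.

δ = min(1, ε/31)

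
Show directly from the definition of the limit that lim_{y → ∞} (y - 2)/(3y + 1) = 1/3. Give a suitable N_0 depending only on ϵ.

Let ϵ > 0. We seek N_0 > 0 such that y > N_0 implies |(y - 2)/(3y + 1) − (1/3)| < ϵ.
(y - 2)/(3y + 1) − (1/3) = (3(y - 2) − (3y + 1)) / (3(3y + 1)) = -7/(3(3y + 1)).
For y > 0 we have 3y + 1 > 3y, so |(y - 2)/(3y + 1) − (1/3)| = 7/(3(3y + 1)) < 7/(3·3y) = (7/9)/y.
Thus |(y - 2)/(3y + 1) − (1/3)| < ϵ whenever y > (7/9)/ϵ.
Take N_0 = (7/9)/ϵ. If y > N_0 then |(y - 2)/(3y + 1) − (1/3)| < (7/9)/y < ϵ.

N_0 = (7/9)/ϵ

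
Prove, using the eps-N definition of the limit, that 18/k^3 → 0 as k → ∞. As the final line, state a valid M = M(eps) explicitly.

Fix eps > 0. For k ≥ 1, |18/k^3 − 0| = 18/k^3.
18/k^3 < eps ⇔ k^3 > 18/eps ⇔ k > (18/eps)^{1/3}.
Take M = (18/eps)^{1/3}. Then k > M implies 18/k^3 < eps.

M = (18/eps)^{1/3}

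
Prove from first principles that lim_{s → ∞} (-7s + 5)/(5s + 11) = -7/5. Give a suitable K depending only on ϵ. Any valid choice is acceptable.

K = (102/25)/ϵ

Let ϵ > 0 be given. We seek K > 0 such that s > K implies |(-7s + 5)/(5s + 11) + 7/5| < ϵ.
(-7s + 5)/(5s + 11) + 7/5 = (5(-7s + 5) − (-7)(5s + 11)) / (5(5s + 11)) = 102/(5(5s + 11)).
For s > 0 we have 5s + 11 > 5s, so |(-7s + 5)/(5s + 11) + 7/5| = 102/(5(5s + 11)) < 102/(5·5s) = (102/25)/s.
Thus |(-7s + 5)/(5s + 11) + 7/5| < ϵ whenever s > (102/25)/ϵ.
Take K = (102/25)/ϵ. If s > K then |(-7s + 5)/(5s + 11) + 7/5| < (102/25)/s < ϵ.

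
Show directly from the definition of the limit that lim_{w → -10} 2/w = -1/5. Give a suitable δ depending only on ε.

Let ε > 0 be given. We seek δ > 0 such that 0 < |w + 10| < δ implies |2/w + 1/5| < ε.
|2/w + 1/5| = 2·|-10 − w|/(10·|w|) = 2|w + 10|/(10|w|).
Require δ ≤ 5 so that |w| > 10 − 5 = 5, hence 10|w| > 50.
Then |2/w + 1/5| < 2|w + 10|/50, which is < ε when |w + 10| < 25ε.
Take δ = min(5, 25ε). Then 0 < |w + 10| < δ gives both |w + 10| < 5 and |w + 10| < 25ε, so |2/w + 1/5| < ε.

δ = min(5, 25ε)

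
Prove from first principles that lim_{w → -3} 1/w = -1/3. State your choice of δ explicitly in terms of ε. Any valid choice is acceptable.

Let ε > 0. We seek δ > 0 such that 0 < |w + 3| < δ implies |1/w + 1/3| < ε.
|1/w + 1/3| = |-3 − w|/(3·|w|) = |w + 3|/(3|w|).
Require δ ≤ 3/2 so that |w| > 3 − 3/2 = 3/2, hence 3|w| > 9/2.
Then |1/w + 1/3| < |w + 3|/(9/2), which is < ε when |w + 3| < (9/2)ε.
Take δ = min(3/2, (9/2)ε). Then 0 < |w + 3| < δ gives both |w + 3| < 3/2 and |w + 3| < (9/2)ε, so |1/w + 1/3| < ε.

δ = min(3/2, (9/2)ε)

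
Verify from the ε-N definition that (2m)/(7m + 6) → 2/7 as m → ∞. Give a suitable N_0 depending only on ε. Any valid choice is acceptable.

N_0 = (12/49)/ε

Let ε > 0. For m ≥ 1, |(2m)/(7m + 6) − (2/7)| = |-12|/(7(7m + 6)) = 12/(7(7m + 6)).
Since 7m + 6 ≥ 7m for m ≥ 1, this is ≤ 12/(7·7m) = (12/49)/m.
So |(2m)/(7m + 6) − (2/7)| < ε whenever m > (12/49)/ε.
Take N_0 = (12/49)/ε. If m > N_0 then |(2m)/(7m + 6) − (2/7)| ≤ (12/49)/m < ε.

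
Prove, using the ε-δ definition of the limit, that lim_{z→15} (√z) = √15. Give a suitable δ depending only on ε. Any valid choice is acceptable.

δ = min(15, √15·ε)

Let ε > 0 be given. We want δ > 0 such that 0 < |z − 15| < δ implies |√z − √15| < ε.
Rationalise: √z − √15 = (z − 15)/(√z + √15), so |√z − √15| = |z − 15|/(√z + √15).
Restrict δ ≤ 15 so that |z − 15| < 15 forces z > 0, and then √z + √15 > √15.
Hence |√z − √15| < |z − 15|/√15, which is < ε once |z − 15| < √15·ε.
Take δ = min(15, √15·ε). If 0 < |z − 15| < δ then z > 0 and |√z − √15| < |z − 15|/√15 < ε.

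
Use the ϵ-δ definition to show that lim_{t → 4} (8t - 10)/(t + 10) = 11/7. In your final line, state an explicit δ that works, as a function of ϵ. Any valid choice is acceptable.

δ = min(7, (49/45)ϵ)

Suppose ϵ > 0. We want δ > 0 with 0 < |t − 4| < δ ⇒ |(8t - 10)/(t + 10) − (11/7)| < ϵ.
Combining over a common denominator, (8t - 10)/(t + 10) − (11/7) = [(8t - 10)·14 − 22·(t + 10)] / [14·(t + 10)] = 90(t − 4) / (14(t + 10)).
So |(8t - 10)/(t + 10) − (11/7)| = 90|t − 4| / (14·|t + 10|).
Restrict δ ≤ 7. Then |t − 4| < 7 gives |t + 10| = |(t − 4) + 14| ≥ 14 − 7 = 7.
Hence |(8t - 10)/(t + 10) − (11/7)| < 90|t − 4|/(14·7) = (45/49)|t − 4|, which is < ϵ once |t − 4| < (49/45)ϵ.
Take δ = min(7, (49/45)ϵ). Then 0 < |t − 4| < δ forces both bounds, so |(8t - 10)/(t + 10) − (11/7)| < ϵ.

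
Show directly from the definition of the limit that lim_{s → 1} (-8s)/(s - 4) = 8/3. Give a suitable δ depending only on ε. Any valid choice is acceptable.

Suppose ε > 0. We want δ > 0 with 0 < |s − 1| < δ ⇒ |(-8s)/(s - 4) − (8/3)| < ε.
Combining over a common denominator, (-8s)/(s - 4) − (8/3) = [(-8s)·(-3) − (-8)·(s - 4)] / [(-3)·(s - 4)] = 32(s − 1) / ((-3)(s - 4)).
So |(-8s)/(s - 4) − (8/3)| = 32|s − 1| / (3·|s − 4|).
Require δ ≤ 3/2, so |s − 4| ≥ |-3| − |s − 1| > 3 − 3/2 = 3/2.
Hence |(-8s)/(s - 4) − (8/3)| < 32|s − 1|/(3·(3/2)) = (64/9)|s − 1|, which is < ε once |s − 1| < (9/64)ε.
Take δ = min(3/2, (9/64)ε). Then 0 < |s − 1| < δ forces both bounds, so |(-8s)/(s - 4) − (8/3)| < ε.

δ = min(3/2, (9/64)ε)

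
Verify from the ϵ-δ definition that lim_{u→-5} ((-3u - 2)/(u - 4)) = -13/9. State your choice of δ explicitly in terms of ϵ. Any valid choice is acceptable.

δ = min(9/2, (81/28)ϵ)

Let ϵ > 0. We want δ > 0 with 0 < |u + 5| < δ ⇒ |(-3u - 2)/(u - 4) + 13/9| < ϵ.
Combining over a common denominator, (-3u - 2)/(u - 4) + 13/9 = [(-3u - 2)·(-9) − 13·(u - 4)] / [(-9)·(u - 4)] = 14(u + 5) / ((-9)(u - 4)).
So |(-3u - 2)/(u - 4) + 13/9| = 14|u + 5| / (9·|u − 4|).
Require δ ≤ 9/2, so |u − 4| ≥ |-9| − |u + 5| > 9 − 9/2 = 9/2.
Hence |(-3u - 2)/(u - 4) + 13/9| < 14|u + 5|/(9·(9/2)) = (28/81)|u + 5|, which is < ϵ once |u + 5| < (81/28)ϵ.
Take δ = min(9/2, (81/28)ϵ). Then 0 < |u + 5| < δ forces both bounds, so |(-3u - 2)/(u - 4) + 13/9| < ϵ.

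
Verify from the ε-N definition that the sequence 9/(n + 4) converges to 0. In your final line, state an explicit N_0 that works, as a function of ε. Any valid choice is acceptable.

Let ε > 0. For n ≥ 1, |9/(n + 4) − 0| = 9/(n + 4) ≤ 9/n.
We need 9/n < ε, i.e. n > 9/ε.
Take N_0 = 9/ε. If n > N_0 then |9/(n + 4)| ≤ 9/n < ε.

N_0 = 9/ε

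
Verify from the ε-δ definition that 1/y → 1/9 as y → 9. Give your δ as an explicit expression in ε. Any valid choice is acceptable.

δ = min(9/2, (81/2)ε)

Suppose ε > 0. We seek δ > 0 such that 0 < |y − 9| < δ implies |1/y − (1/9)| < ε.
|1/y − (1/9)| = |9 − y|/(9·|y|) = |y − 9|/(9|y|).
Restrict δ ≤ 9/2. Then |y − 9| < 9/2 gives |y| > 9/2, so 9|y| > 81/2.
Then |1/y − (1/9)| < |y − 9|/(81/2), which is < ε when |y − 9| < (81/2)ε.
Take δ = min(9/2, (81/2)ε). Then 0 < |y − 9| < δ gives both |y − 9| < 9/2 and |y − 9| < (81/2)ε, so |1/y − (1/9)| < ε.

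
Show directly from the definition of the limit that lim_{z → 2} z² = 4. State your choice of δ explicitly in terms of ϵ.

δ = min(1, ϵ/5)

Let ϵ > 0. We seek δ > 0 with 0 < |z − 2| < δ ⇒ |z² − 4| < ϵ.
Factor: z² − 4 = (z − 2)(z + 2), so |z² − 4| = |z − 2|·|z + 2|.
Impose δ ≤ 1 so that |z| < 3; then |z + 2| ≤ 5.
Hence |z² − 4| ≤ 5|z − 2|, which is < ϵ once |z − 2| < ϵ/5.
Take δ = min(1, ϵ/5). If 0 < |z − 2| < δ then both bounds hold and |z² − 4| ≤ 5|z − 2| < 5·(ϵ/5) = ϵ.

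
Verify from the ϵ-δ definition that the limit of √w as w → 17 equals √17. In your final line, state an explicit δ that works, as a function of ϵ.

Suppose ϵ > 0. We want δ > 0 such that 0 < |w − 17| < δ implies |√w − √17| < ϵ.
Rationalise: √w − √17 = (w − 17)/(√w + √17), so |√w − √17| = |w − 17|/(√w + √17).
Restrict δ ≤ 17 so that |w − 17| < 17 forces w > 0, and then √w + √17 > √17.
Hence |√w − √17| < |w − 17|/√17, which is < ϵ once |w − 17| < √17·ϵ.
Take δ = min(17, √17·ϵ). If 0 < |w − 17| < δ then w > 0 and |√w − √17| < |w − 17|/√17 < ϵ.

δ = min(17, √17·ϵ)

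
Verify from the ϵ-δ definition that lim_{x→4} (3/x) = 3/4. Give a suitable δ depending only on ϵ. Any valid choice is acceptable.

Suppose ϵ > 0. We seek δ > 0 such that 0 < |x − 4| < δ implies |3/x − (3/4)| < ϵ.
|3/x − (3/4)| = 3·|4 − x|/(4·|x|) = 3|x − 4|/(4|x|).
Require δ ≤ 2 so that |x| > 4 − 2 = 2, hence 4|x| > 8.
Then |3/x − (3/4)| < 3|x − 4|/8, which is < ϵ when |x − 4| < (8/3)ϵ.
Take δ = min(2, (8/3)ϵ). Then 0 < |x − 4| < δ gives both |x − 4| < 2 and |x − 4| < (8/3)ϵ, so |3/x − (3/4)| < ϵ.

δ = min(2, (8/3)ϵ)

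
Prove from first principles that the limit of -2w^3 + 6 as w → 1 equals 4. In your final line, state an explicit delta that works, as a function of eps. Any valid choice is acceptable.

delta = min(2, eps/26)

Suppose eps > 0. We want delta > 0 such that 0 < |w − 1| < delta implies |(-2w^3 + 6) − 4| < eps.
(-2w^3 + 6) − 4 = -2w^3 + 2 = (w − 1)(-2w^2 - 2w - 2).
So |(-2w^3 + 6) − 4| = |w − 1|·|-2w^2 - 2w - 2|.
Assume first that |w − 1| < 2, so |w| < 3. Then |-2w^2 - 2w - 2| ≤ 2·3^2 + 2·3 + 2 = 26.
Hence |(-2w^3 + 6) − 4| ≤ 26|w − 1| < eps provided |w − 1| < eps/26.
Take delta = min(2, eps/26). Then 0 < |w − 1| < delta gives both |w − 1| < 2 and |w − 1| < eps/26, so |(-2w^3 + 6) − 4| < eps.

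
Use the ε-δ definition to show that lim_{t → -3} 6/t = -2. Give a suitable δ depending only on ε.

Let ε > 0. We seek δ > 0 such that 0 < |t + 3| < δ implies |6/t + 2| < ε.
|6/t + 2| = 6·|-3 − t|/(3·|t|) = 6|t + 3|/(3|t|).
Require δ ≤ 3/2 so that |t| > 3 − 3/2 = 3/2, hence 3|t| > 9/2.
Then |6/t + 2| < 6|t + 3|/(9/2), which is < ε when |t + 3| < (3/4)ε.
Take δ = min(3/2, (3/4)ε). Then 0 < |t + 3| < δ gives both |t + 3| < 3/2 and |t + 3| < (3/4)ε, so |6/t + 2| < ε.

δ = min(3/2, (3/4)ε)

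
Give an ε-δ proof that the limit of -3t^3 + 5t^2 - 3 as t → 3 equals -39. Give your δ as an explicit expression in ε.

Suppose ε > 0. We want δ > 0 such that 0 < |t − 3| < δ implies |(-3t^3 + 5t^2 - 3) + 39| < ε.
(-3t^3 + 5t^2 - 3) + 39 = -3t^3 + 5t^2 + 36 = (t − 3)(-3t^2 - 4t - 12).
So |(-3t^3 + 5t^2 - 3) + 39| = |t − 3|·|-3t^2 - 4t - 12|.
Require δ ≤ 1. Then |t − 3| < 1 gives |t| < 4, and by the triangle inequality |-3t^2 - 4t - 12| ≤ 3·4^2 + 4·4 + 12 = 76.
Hence |(-3t^3 + 5t^2 - 3) + 39| ≤ 76|t − 3| < ε provided |t − 3| < ε/76.
Take δ = min(1, ε/76). Then 0 < |t − 3| < δ gives both |t − 3| < 1 and |t − 3| < ε/76, so |(-3t^3 + 5t^2 - 3) + 39| < ε.

δ = min(1, ε/76)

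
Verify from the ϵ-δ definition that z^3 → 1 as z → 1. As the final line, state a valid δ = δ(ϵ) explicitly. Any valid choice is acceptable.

Let ϵ > 0 be given. We seek δ > 0 with 0 < |z − 1| < δ ⇒ |z^3 − 1| < ϵ.
Factor: z^3 − 1 = (z − 1)(z^2 + z + 1), so |z^3 − 1| = |z − 1|·|z^2 + z + 1|.
Impose δ ≤ 1 so that |z| < 2; then |z^2 + z + 1| ≤ 7.
Hence |z^3 − 1| ≤ 7|z − 1|, which is < ϵ once |z − 1| < ϵ/7.
Take δ = min(1, ϵ/7). If 0 < |z − 1| < δ then both bounds hold and |z^3 − 1| ≤ 7|z − 1| < 7·(ϵ/7) = ϵ.

δ = min(1, ϵ/7)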